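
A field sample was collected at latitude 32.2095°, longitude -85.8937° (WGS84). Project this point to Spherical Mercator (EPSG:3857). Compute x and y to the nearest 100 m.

x -9561600 m, y 3790800 m

Web Mercator is spherical with R = a = 6378137 m.
x = R·λ = 6378137 × -1.499127872 = -9561642.946 m.
y = R·ln tan(π/4 + φ/2) = 6378137 × 0.594349460 = 3790842.283 m.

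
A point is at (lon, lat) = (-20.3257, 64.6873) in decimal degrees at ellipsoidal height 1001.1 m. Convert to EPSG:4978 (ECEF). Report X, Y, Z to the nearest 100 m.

X 2564600 m, Y -950000 m, Z 5743800 m

WGS84: a = 6378137 m, e² = 0.006694380; N(φ) = a/√(1−e²sin²φ) = 6395655.048 m.
X = (N+h)·cosφ·cosλ = 2564647.008 m; Y = (N+h)·cosφ·sinλ = -949999.734 m; Z = (N(1−e²)+h)·sinφ = 5743794.935 m.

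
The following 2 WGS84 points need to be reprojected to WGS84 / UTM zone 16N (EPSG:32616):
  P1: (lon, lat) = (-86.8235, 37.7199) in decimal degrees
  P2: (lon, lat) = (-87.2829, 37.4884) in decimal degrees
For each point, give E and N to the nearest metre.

UTM zone 16N: λ₀ = -87°, k₀ = 0.9996.
P1 (37.7199°, -86.8235°) → (515554.989, 4174752.742) m.
P2 (37.4884°, -87.2829°) → (474990.554, 4149091.985) m.

P1: E 515555 m, N 4174753 m; P2: E 474991 m, N 4149092 m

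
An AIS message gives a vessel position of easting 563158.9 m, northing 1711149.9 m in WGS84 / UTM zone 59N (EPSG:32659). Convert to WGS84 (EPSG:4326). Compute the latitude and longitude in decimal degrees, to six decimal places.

Zone 59N: λ₀ = 171°, k₀ = 0.9996, false easting 500000 m.
Meridian distance M = (N − FN)/k₀ = 1711834.6 m.
Inverse transverse Mercator on WGS84 gives φ = 15.47679997°, λ = 171.58879988°.

lat 15.476800°, lon 171.588800°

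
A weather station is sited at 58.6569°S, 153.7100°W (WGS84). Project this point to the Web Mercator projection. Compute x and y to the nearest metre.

Web Mercator is spherical with R = a = 6378137 m.
x = R·λ = 6378137 × -2.682745593 = -17110918.930 m.
y = R·ln tan(π/4 + φ/2) = 6378137 × -1.270997544 = -8106596.464 m.

x -17110919 m, y -8106596 m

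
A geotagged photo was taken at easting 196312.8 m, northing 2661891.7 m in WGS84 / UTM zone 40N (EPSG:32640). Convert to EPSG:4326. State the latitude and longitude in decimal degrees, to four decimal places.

lat 24.0401°, lon 54.0142°

Zone 40N: λ₀ = 57°, k₀ = 0.9996, false easting 500000 m.
Meridian distance M = (N − FN)/k₀ = 2662956.9 m.
Inverse transverse Mercator on WGS84 gives φ = 24.04010030°, λ = 54.01420014°.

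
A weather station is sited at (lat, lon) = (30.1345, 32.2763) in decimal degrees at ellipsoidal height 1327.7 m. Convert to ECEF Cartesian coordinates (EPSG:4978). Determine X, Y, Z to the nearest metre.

X 4668701 m, Y 2948728 m, Z 3183944 m

WGS84: a = 6378137 m, e² = 0.006694380; N(φ) = a/√(1−e²sin²φ) = 6383524.488 m.
X = (N+h)·cosφ·cosλ = 4668700.893 m; Y = (N+h)·cosφ·sinλ = 2948727.936 m; Z = (N(1−e²)+h)·sinφ = 3183943.792 m.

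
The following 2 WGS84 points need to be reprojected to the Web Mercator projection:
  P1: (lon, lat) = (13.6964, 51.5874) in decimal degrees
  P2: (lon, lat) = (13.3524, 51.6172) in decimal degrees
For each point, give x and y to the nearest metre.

Web Mercator: x = R·λ, y = R·ln tan(π/4+φ/2), R = 6378137 m.
P1 (51.5874°, 13.6964°) → (1524676.274, 6725863.162) m.
P2 (51.6172°, 13.3524°) → (1486382.369, 6731204.064) m.

P1: x 1524676 m, y 6725863 m; P2: x 1486382 m, y 6731204 m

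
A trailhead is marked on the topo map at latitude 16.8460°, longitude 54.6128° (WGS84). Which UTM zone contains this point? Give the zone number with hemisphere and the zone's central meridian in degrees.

Zone 40N, central meridian 57°

UTM zone = ⌊(λ + 180)/6⌋ + 1; 54.6128° ∈ [54°, 60°) → zone 40.
Hemisphere: N (φ ≥ 0).
Central meridian λ₀ = 6×40 − 183 = 57°.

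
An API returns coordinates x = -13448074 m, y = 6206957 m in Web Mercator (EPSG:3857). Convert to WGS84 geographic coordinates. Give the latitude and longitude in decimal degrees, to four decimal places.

R = 6378137 m. λ = x/R = -120.80610416°.
φ = 2·arctan(exp(y/R)) − 90° = 2·arctan(2.64630) − 90° = 48.59819812°.

lat 48.5982°, lon -120.8061°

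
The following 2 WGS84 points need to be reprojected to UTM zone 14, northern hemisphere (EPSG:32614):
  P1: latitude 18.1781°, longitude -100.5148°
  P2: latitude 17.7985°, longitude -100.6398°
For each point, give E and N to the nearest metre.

P1: E 339786 m, N 2010551 m; P2: E 326191 m, N 1968653 m

UTM zone 14N: λ₀ = -99°, k₀ = 0.9996.
P1 (18.1781°, -100.5148°) → (339785.921, 2010550.847) m.
P2 (17.7985°, -100.6398°) → (326190.957, 1968653.007) m.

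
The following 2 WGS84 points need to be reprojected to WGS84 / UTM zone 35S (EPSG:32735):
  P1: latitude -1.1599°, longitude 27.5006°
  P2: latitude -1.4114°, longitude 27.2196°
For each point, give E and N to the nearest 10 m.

UTM zone 35S: λ₀ = 27°, k₀ = 0.9996.
P1 (-1.1599°, 27.5006°) → (555693.622, 9871791.099) m.
P2 (-1.4114°, 27.2196°) → (524428.678, 9843996.423) m.

P1: E 555690 m, N 9871790 m; P2: E 524430 m, N 9844000 m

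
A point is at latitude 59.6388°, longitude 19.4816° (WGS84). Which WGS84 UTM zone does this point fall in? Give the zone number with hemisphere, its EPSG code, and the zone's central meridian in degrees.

Zone 34N (EPSG:32634), central meridian 21°

UTM zone = ⌊(λ + 180)/6⌋ + 1; 19.4816° ∈ [18°, 24°) → zone 34.
Hemisphere: N (φ ≥ 0).
Central meridian λ₀ = 6×34 − 183 = 21°.
EPSG code: 32634.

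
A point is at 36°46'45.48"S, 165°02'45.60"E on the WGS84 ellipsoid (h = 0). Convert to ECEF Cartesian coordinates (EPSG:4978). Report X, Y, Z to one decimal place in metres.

X -4941477.4 m, Y 1319813.7 m, Z -3797804.4 m

WGS84: a = 6378137 m, e² = 0.006694380; N(φ) = a/√(1−e²sin²φ) = 6385803.991 m.
X = (N+h)·cosφ·cosλ = -4941477.441 m; Y = (N+h)·cosφ·sinλ = 1319813.694 m; Z = (N(1−e²)+h)·sinφ = -3797804.392 m.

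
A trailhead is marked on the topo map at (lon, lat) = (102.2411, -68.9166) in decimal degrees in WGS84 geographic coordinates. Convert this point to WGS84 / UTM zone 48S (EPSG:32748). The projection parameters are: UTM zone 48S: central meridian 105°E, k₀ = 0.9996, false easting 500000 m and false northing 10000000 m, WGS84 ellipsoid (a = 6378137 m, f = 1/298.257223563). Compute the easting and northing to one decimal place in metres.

Zone 48 central meridian λ₀ = 6×48 − 183 = 105°; Δλ = -2.7589°.
Transverse Mercator on WGS84 with k₀ = 0.9996 gives E = 389273.726 m, N = 2352449.301 m.

E 389273.7 m, N 2352449.3 m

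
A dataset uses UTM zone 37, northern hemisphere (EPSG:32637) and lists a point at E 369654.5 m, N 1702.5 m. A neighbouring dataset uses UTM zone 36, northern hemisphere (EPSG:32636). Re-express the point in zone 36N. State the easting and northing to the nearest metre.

UTM 37N → geographic: φ = 0.01539981°, λ = 37.82870000°.
UTM 36N (λ₀ = 33°) forward: E = 1037954.885 m, N = 1708.246 m.

E 1037955 m, N 1708 m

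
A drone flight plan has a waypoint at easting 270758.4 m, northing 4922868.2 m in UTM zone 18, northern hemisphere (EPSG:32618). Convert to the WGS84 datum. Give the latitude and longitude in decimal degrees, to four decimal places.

Zone 18N: λ₀ = -75°, k₀ = 0.9996, false easting 500000 m.
Meridian distance M = (N − FN)/k₀ = 4924838.1 m.
Inverse transverse Mercator on WGS84 gives φ = 44.42279979°, λ = -77.87980018°.

lat 44.4228°, lon -77.8798°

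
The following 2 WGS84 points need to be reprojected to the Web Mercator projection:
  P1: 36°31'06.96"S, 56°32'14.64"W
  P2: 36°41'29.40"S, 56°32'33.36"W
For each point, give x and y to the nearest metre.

P1: x -6293715 m, y -4372217 m; P2: x -6294293 m, y -4396193 m

Web Mercator: x = R·λ, y = R·ln tan(π/4+φ/2), R = 6378137 m.
P1 (-36.5186°, -56.5374°) → (-6293714.579, -4372216.580) m.
P2 (-36.6915°, -56.5426°) → (-6294293.440, -4396192.660) m.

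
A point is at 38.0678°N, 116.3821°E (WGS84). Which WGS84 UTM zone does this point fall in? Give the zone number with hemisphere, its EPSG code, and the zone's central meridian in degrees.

UTM zone = ⌊(λ + 180)/6⌋ + 1; 116.3821° ∈ [114°, 120°) → zone 50.
Hemisphere: N (φ ≥ 0).
Central meridian λ₀ = 6×50 − 183 = 117°.
EPSG code: 32650.

Zone 50N (EPSG:32650), central meridian 117°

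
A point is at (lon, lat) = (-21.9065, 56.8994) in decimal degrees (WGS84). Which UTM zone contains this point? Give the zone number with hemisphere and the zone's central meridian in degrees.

UTM zone = ⌊(λ + 180)/6⌋ + 1; -21.9065° ∈ [-24°, -18°) → zone 27.
Hemisphere: N (φ ≥ 0).
Central meridian λ₀ = 6×27 − 183 = -21°.

Zone 27N, central meridian -21°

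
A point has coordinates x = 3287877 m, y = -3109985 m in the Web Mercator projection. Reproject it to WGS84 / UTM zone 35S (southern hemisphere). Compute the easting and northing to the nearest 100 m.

Web Mercator inverse (R = 6378137 m) → φ = -26.89199965°, λ = 29.53550161°.
UTM 35S forward: E = 751849.055 m, N = 7023005.112 m.

E 751800 m, N 7023000 m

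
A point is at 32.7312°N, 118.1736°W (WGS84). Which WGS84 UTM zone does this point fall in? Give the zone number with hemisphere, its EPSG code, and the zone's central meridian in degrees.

UTM zone = ⌊(λ + 180)/6⌋ + 1; -118.1736° ∈ [-120°, -114°) → zone 11.
Hemisphere: N (φ ≥ 0).
Central meridian λ₀ = 6×11 − 183 = -117°.
EPSG code: 32611.

Zone 11N (EPSG:32611), central meridian -117°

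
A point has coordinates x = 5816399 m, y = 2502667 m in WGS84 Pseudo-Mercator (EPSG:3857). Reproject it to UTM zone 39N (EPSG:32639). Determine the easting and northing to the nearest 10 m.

Web Mercator inverse (R = 6378137 m) → φ = 21.92620028°, λ = 52.24960120°.
UTM 39N forward: E = 629058.952 m, N = 2425183.985 m.

E 629060 m, N 2425180 m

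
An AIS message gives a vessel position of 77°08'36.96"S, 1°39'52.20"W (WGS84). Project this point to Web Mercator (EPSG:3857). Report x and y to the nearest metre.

Web Mercator is spherical with R = a = 6378137 m.
x = R·λ = 6378137 × -0.029051005 = -185291.292 m.
y = R·ln tan(π/4 + φ/2) = 6378137 × -2.183324261 = -13925541.254 m.

x -185291 m, y -13925541 m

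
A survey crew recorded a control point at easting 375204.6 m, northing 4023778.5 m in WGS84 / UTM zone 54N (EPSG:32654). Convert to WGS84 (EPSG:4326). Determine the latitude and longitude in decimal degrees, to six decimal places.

Zone 54N: λ₀ = 141°, k₀ = 0.9996, false easting 500000 m.
Meridian distance M = (N − FN)/k₀ = 4025388.7 m.
Inverse transverse Mercator on WGS84 gives φ = 36.35099996°, λ = 139.60919951°.

lat 36.351000°, lon 139.609200°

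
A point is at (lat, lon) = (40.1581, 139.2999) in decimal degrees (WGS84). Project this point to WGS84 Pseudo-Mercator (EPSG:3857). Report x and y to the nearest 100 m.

Web Mercator is spherical with R = a = 6378137 m.
x = R·λ = 6378137 × 2.431241903 = 15506793.936 m.
y = R·ln tan(π/4 + φ/2) = 6378137 × 0.766515929 = 4888943.609 m.

x 15506800 m, y 4888900 m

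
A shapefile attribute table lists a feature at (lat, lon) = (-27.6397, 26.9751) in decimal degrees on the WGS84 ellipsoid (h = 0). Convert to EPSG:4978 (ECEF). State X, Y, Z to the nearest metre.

WGS84: a = 6378137 m, e² = 0.006694380; N(φ) = a/√(1−e²sin²φ) = 6382736.506 m.
X = (N+h)·cosφ·cosλ = 5039181.084 m; Y = (N+h)·cosφ·sinλ = 2564833.105 m; Z = (N(1−e²)+h)·sinφ = -2941192.944 m.

X 5039181 m, Y 2564833 m, Z -2941193 m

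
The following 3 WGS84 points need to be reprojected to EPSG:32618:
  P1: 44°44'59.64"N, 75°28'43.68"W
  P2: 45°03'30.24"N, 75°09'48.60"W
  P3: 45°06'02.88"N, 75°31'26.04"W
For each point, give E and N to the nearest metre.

P1: E 462099 m, N 4955280 m; P2: E 487127 m, N 4989451 m; P3: E 458781 m, N 4994282 m

UTM zone 18N: λ₀ = -75°, k₀ = 0.9996.
P1 (44.7499°, -75.4788°) → (462099.424, 4955279.561) m.
P2 (45.0584°, -75.1635°) → (487126.796, 4989450.934) m.
P3 (45.1008°, -75.5239°) → (458781.131, 4994281.591) m.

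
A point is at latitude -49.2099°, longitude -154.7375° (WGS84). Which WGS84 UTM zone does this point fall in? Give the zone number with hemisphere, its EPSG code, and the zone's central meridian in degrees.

Zone 5S (EPSG:32705), central meridian -153°

UTM zone = ⌊(λ + 180)/6⌋ + 1; -154.7375° ∈ [-156°, -150°) → zone 5.
Hemisphere: S (φ < 0).
Central meridian λ₀ = 6×5 − 183 = -153°.
EPSG code: 32705.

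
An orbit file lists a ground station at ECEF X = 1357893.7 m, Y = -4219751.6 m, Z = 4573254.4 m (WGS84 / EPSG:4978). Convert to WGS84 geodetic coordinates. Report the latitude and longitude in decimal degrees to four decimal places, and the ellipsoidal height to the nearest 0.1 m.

λ = atan2(Y, X) = -72.16209987°; p = √(X²+Y²) = 4432852.2 m.
Bowring's method on WGS84 (a = 6378137 m, b = 6356752.314 m) gives φ = 46.08539973°, h = 1968.421 m.

lat 46.0854°, lon -72.1621°, h 1968.4 m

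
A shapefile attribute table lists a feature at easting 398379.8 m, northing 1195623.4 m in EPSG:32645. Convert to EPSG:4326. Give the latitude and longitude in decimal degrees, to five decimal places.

Zone 45N: λ₀ = 87°, k₀ = 0.9996, false easting 500000 m.
Meridian distance M = (N − FN)/k₀ = 1196101.8 m.
Inverse transverse Mercator on WGS84 gives φ = 10.81449979°, λ = 86.07040015°.

lat 10.81450°, lon 86.07040°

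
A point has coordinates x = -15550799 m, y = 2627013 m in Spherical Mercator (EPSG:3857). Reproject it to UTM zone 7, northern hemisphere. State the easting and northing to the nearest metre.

E 633766 m, N 2539531 m

Web Mercator inverse (R = 6378137 m) → φ = 22.95860186°, λ = -139.69520422°.
UTM 7N forward: E = 633766.306 m, N = 2539531.204 m.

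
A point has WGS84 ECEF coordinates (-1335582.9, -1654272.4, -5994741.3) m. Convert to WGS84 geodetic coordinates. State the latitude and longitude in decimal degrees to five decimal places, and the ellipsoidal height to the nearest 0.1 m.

lat -70.59310°, lon -128.91580°, h 1476.0 m

λ = atan2(Y, X) = -128.91579954°; p = √(X²+Y²) = 2126123.0 m.
Bowring's method on WGS84 (a = 6378137 m, b = 6356752.314 m) gives φ = -70.59309988°, h = 1476.041 m.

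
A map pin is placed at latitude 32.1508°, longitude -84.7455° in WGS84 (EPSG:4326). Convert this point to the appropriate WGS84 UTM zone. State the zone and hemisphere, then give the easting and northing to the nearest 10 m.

Longitude -84.7455° lies in the 6° band [-90°, -84°), giving zone 16; latitude is north of the equator, so 16N.
Zone 16 central meridian λ₀ = 6×16 − 183 = -87°; Δλ = +2.2545°.
Transverse Mercator on WGS84 with k₀ = 0.9996 gives E = 712624.278 m, N = 3559377.738 m.

Zone 16N: E 712620 m, N 3559380 m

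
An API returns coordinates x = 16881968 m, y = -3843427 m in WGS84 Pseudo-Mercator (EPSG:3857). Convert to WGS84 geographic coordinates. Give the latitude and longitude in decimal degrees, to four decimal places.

lat -32.6083°, lon 151.6533°

R = 6378137 m. λ = x/R = 151.65329880°.
φ = 2·arctan(exp(y/R)) − 90° = 2·arctan(0.54739) − 90° = -32.60829993°.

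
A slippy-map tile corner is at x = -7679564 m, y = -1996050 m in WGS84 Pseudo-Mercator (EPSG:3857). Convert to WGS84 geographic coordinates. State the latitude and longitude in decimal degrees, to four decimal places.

R = 6378137 m. λ = x/R = -68.98669717°.
φ = 2·arctan(exp(y/R)) − 90° = 2·arctan(0.73129) − 90° = -17.64510337°.

lat -17.6451°, lon -68.9867°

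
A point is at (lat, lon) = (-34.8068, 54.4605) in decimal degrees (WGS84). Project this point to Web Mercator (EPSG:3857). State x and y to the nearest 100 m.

x 6062500 m, y -4137700 m

Web Mercator is spherical with R = a = 6378137 m.
x = R·λ = 6378137 × 0.950515037 = 6062515.128 m.
y = R·ln tan(π/4 + φ/2) = 6378137 × -0.648725001 = -4137656.933 m.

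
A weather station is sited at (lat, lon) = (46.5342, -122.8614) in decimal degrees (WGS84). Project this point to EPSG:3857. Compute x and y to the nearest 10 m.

Web Mercator is spherical with R = a = 6378137 m.
x = R·λ = 6378137 × -2.144335954 = -13676868.486 m.
y = R·ln tan(π/4 + φ/2) = 6378137 × 0.919762673 = 5866372.334 m.

x -13676870 m, y 5866370 m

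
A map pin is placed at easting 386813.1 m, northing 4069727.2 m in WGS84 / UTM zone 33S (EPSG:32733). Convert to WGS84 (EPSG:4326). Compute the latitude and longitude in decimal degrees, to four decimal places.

Zone 33S: λ₀ = 15°, k₀ = 0.9996, false easting 500000 m, false northing 10000000 m.
Meridian distance M = (N − FN)/k₀ = -5932645.9 m.
Inverse transverse Mercator on WGS84 gives φ = -53.50919998°, λ = 13.29320045°.

lat -53.5092°, lon 13.2932°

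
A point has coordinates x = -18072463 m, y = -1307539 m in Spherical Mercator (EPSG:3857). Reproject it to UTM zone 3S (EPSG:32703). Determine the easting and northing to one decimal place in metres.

Web Mercator inverse (R = 6378137 m) → φ = -11.66440434°, λ = -162.34769735°.
UTM 3S forward: E = 789174.976 m, N = 8709201.503 m.

E 789175.0 m, N 8709201.5 m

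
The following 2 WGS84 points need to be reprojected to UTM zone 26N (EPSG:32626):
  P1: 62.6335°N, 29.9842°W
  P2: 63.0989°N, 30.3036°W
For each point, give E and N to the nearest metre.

P1: E 346991 m, N 6948296 m; P2: E 333285 m, N 7000896 m

UTM zone 26N: λ₀ = -27°, k₀ = 0.9996.
P1 (62.6335°, -29.9842°) → (346990.738, 6948295.796) m.
P2 (63.0989°, -30.3036°) → (333285.151, 7000896.305) m.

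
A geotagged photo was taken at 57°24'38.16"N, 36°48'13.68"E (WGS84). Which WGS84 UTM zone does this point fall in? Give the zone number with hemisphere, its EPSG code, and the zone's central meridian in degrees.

Zone 37N (EPSG:32637), central meridian 39°

UTM zone = ⌊(λ + 180)/6⌋ + 1; 36.8038° ∈ [36°, 42°) → zone 37.
Hemisphere: N (φ ≥ 0).
Central meridian λ₀ = 6×37 − 183 = 39°.
EPSG code: 32637.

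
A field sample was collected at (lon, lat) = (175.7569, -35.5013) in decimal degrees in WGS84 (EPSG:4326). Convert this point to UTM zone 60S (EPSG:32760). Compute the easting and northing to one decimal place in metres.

E 387258.3 m, N 6070652.1 m

Zone 60 central meridian λ₀ = 6×60 − 183 = 177°; Δλ = -1.2431°.
Transverse Mercator on WGS84 with k₀ = 0.9996 gives E = 387258.319 m, N = 6070652.060 m.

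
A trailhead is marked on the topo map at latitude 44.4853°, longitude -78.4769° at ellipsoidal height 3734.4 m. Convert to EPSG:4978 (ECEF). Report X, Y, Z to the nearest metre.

WGS84: a = 6378137 m, e² = 0.006694380; N(φ) = a/√(1−e²sin²φ) = 6388645.561 m.
X = (N+h)·cosφ·cosλ = 911022.588 m; Y = (N+h)·cosφ·sinλ = -4468596.589 m; Z = (N(1−e²)+h)·sinφ = 4449339.746 m.

X 911023 m, Y -4468597 m, Z 4449340 m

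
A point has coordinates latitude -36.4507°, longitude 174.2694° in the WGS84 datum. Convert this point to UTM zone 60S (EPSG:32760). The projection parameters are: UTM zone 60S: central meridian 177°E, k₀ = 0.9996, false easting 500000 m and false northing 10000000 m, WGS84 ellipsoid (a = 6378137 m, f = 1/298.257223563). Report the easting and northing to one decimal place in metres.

E 255278.0 m, N 5962594.3 m

Zone 60 central meridian λ₀ = 6×60 − 183 = 177°; Δλ = -2.7306°.
Transverse Mercator on WGS84 with k₀ = 0.9996 gives E = 255277.989 m, N = 5962594.265 m.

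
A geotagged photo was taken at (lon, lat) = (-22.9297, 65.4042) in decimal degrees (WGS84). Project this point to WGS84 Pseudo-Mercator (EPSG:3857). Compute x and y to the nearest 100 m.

Web Mercator is spherical with R = a = 6378137 m.
x = R·λ = 6378137 × -0.400198761 = -2552522.528 m.
y = R·ln tan(π/4 + φ/2) = 6378137 × 1.523274591 = 9715654.027 m.

x -2552500 m, y 9715700 m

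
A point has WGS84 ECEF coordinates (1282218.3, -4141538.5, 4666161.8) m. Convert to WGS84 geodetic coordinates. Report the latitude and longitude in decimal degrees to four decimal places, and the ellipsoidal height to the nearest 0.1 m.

lat 47.2956°, lon -72.7975°, h 2785.0 m

λ = atan2(Y, X) = -72.79750063°; p = √(X²+Y²) = 4335484.4 m.
Bowring's method on WGS84 (a = 6378137 m, b = 6356752.314 m) gives φ = 47.29560022°, h = 2785.030 m.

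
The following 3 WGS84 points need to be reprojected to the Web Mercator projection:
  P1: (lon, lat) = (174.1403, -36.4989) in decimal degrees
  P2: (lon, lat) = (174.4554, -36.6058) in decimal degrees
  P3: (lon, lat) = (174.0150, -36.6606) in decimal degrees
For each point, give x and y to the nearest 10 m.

P1: x 19385210 m, y -4369490 m; P2: x 19420290 m, y -4384300 m; P3: x 19371260 m, y -4391900 m

Web Mercator: x = R·λ, y = R·ln tan(π/4+φ/2), R = 6378137 m.
P1 (-36.4989°, 174.1403°) → (19385209.523, -4369488.182) m.
P2 (-36.6058°, 174.4554°) → (19420286.294, -4384301.905) m.
P3 (-36.6606°, 174.0150°) → (19371261.190, -4391903.802) m.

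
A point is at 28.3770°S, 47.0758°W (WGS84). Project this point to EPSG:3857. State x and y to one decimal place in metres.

x -5240454.1 m, y -3296588.5 m

Web Mercator is spherical with R = a = 6378137 m.
x = R·λ = 6378137 × -0.821627708 = -5240454.085 m.
y = R·ln tan(π/4 + φ/2) = 6378137 × -0.516857595 = -3296588.549 m.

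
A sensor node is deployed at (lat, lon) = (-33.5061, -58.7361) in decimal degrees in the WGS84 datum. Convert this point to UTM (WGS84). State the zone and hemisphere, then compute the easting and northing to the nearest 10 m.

Zone 21S: E 338740 m, N 6291260 m

Longitude -58.7361° lies in the 6° band [-60°, -54°), giving zone 21; latitude is south of the equator, so 21S.
Zone 21 central meridian λ₀ = 6×21 − 183 = -57°; Δλ = -1.7361°.
Transverse Mercator on WGS84 with k₀ = 0.9996 gives E = 338743.297 m, N = 6291255.579 m.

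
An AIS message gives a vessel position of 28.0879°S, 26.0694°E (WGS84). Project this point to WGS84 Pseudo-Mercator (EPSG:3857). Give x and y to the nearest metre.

x 2902032 m, y -3260060 m

Web Mercator is spherical with R = a = 6378137 m.
x = R·λ = 6378137 × 0.454996864 = 2902032.333 m.
y = R·ln tan(π/4 + φ/2) = 6378137 × -0.511130522 = -3260060.495 m.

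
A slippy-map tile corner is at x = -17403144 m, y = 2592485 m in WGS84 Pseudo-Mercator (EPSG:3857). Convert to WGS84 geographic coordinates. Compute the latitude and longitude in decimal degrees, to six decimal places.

lat 22.672701°, lon -156.335102°

R = 6378137 m. λ = x/R = -156.33510247°.
φ = 2·arctan(exp(y/R)) − 90° = 2·arctan(1.50150) − 90° = 22.67270053°.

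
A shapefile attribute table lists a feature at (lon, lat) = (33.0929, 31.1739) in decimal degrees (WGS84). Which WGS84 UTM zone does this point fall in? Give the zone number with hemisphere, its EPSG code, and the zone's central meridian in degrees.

UTM zone = ⌊(λ + 180)/6⌋ + 1; 33.0929° ∈ [30°, 36°) → zone 36.
Hemisphere: N (φ ≥ 0).
Central meridian λ₀ = 6×36 − 183 = 33°.
EPSG code: 32636.

Zone 36N (EPSG:32636), central meridian 33°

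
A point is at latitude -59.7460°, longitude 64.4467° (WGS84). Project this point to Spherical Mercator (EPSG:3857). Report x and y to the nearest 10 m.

Web Mercator is spherical with R = a = 6378137 m.
x = R·λ = 6378137 × 1.124807107 = 7174173.827 m.
y = R·ln tan(π/4 + φ/2) = 6378137 × -1.308125462 = -8343403.408 m.

x 7174170 m, y -8343400 m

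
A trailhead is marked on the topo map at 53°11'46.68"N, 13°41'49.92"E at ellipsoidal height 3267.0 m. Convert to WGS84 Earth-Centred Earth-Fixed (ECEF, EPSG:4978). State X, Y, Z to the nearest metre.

X 3722212 m, Y 907185 m, Z 5086277 m

WGS84: a = 6378137 m, e² = 0.006694380; N(φ) = a/√(1−e²sin²φ) = 6391868.141 m.
X = (N+h)·cosφ·cosλ = 3722211.793 m; Y = (N+h)·cosφ·sinλ = 907184.718 m; Z = (N(1−e²)+h)·sinφ = 5086276.618 m.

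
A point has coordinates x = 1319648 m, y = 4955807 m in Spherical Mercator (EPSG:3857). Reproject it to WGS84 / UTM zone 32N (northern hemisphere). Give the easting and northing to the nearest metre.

E 741481 m, N 4500004 m

Web Mercator inverse (R = 6378137 m) → φ = 40.61559982°, λ = 11.85459968°.
UTM 32N forward: E = 741480.976 m, N = 4500004.189 m.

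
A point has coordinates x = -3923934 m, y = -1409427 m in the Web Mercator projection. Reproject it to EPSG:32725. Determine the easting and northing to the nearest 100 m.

Web Mercator inverse (R = 6378137 m) → φ = -12.55929572°, λ = -35.24929886°.
UTM 25S forward: E = 255602.532 m, N = 8610555.734 m.

E 255600 m, N 8610600 m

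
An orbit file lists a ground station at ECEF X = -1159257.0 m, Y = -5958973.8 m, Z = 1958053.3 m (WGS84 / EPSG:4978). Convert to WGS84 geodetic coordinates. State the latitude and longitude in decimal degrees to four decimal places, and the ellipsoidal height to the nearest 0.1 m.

lat 17.9894°, lon -101.0088°, h 2540.6 m

λ = atan2(Y, X) = -101.00879990°; p = √(X²+Y²) = 6070687.4 m.
Bowring's method on WGS84 (a = 6378137 m, b = 6356752.314 m) gives φ = 17.98940001°, h = 2540.625 m.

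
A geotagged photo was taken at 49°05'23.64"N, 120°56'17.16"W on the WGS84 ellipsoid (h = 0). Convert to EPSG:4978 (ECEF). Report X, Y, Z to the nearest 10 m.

X -2151500 m, Y -3589470 m, Z 4797110 m

WGS84: a = 6378137 m, e² = 0.006694380; N(φ) = a/√(1−e²sin²φ) = 6390365.251 m.
X = (N+h)·cosφ·cosλ = -2151498.110 m; Y = (N+h)·cosφ·sinλ = -3589472.493 m; Z = (N(1−e²)+h)·sinφ = 4797111.994 m.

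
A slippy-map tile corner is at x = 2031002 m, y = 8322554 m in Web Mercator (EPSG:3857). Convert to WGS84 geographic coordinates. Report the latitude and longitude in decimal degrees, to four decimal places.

lat 59.6515°, lon 18.2448°

R = 6378137 m. λ = x/R = 18.24480139°.
φ = 2·arctan(exp(y/R)) − 90° = 2·arctan(3.68716) − 90° = 59.65150184°.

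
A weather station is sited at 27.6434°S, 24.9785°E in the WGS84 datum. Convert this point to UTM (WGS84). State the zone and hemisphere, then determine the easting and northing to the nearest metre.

Longitude 24.9785° lies in the 6° band [24°, 30°), giving zone 35; latitude is south of the equator, so 35S.
Zone 35 central meridian λ₀ = 6×35 − 183 = 27°; Δλ = -2.0215°.
Transverse Mercator on WGS84 with k₀ = 0.9996 gives E = 300566.828 m, N = 6940666.254 m.

Zone 35S: E 300567 m, N 6940666 m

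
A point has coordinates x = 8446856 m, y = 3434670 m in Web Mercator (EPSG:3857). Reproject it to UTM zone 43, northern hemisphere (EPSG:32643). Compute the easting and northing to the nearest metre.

E 585271 m, N 3259572 m

Web Mercator inverse (R = 6378137 m) → φ = 29.46269823°, λ = 75.87939848°.
UTM 43N forward: E = 585270.855 m, N = 3259572.267 m.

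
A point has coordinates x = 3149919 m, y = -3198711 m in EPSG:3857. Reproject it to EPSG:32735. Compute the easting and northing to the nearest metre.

E 627919 m, N 6946370 m

Web Mercator inverse (R = 6378137 m) → φ = -27.60059784°, λ = 28.29620381°.
UTM 35S forward: E = 627919.112 m, N = 6946369.713 m.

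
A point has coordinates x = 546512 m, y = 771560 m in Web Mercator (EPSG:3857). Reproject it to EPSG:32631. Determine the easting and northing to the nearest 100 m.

E 711000 m, N 764700 m

Web Mercator inverse (R = 6378137 m) → φ = 6.91419862°, λ = 4.90940083°.
UTM 31N forward: E = 710971.747 m, N = 764687.144 m.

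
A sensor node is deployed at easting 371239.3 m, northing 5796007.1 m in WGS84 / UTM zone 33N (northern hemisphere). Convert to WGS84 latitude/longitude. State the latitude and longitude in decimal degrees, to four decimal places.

lat 52.2993°, lon 13.1117°

Zone 33N: λ₀ = 15°, k₀ = 0.9996, false easting 500000 m.
Meridian distance M = (N − FN)/k₀ = 5798326.4 m.
Inverse transverse Mercator on WGS84 gives φ = 52.29929983°, λ = 13.11169930°.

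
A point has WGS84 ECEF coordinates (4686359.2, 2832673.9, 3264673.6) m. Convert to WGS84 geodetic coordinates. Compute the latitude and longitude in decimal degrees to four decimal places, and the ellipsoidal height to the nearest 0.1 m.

lat 30.9722°, lon 31.1509°, h 2763.9 m

λ = atan2(Y, X) = 31.15090024°; p = √(X²+Y²) = 5475947.8 m.
Bowring's method on WGS84 (a = 6378137 m, b = 6356752.314 m) gives φ = 30.97220025°, h = 2763.921 m.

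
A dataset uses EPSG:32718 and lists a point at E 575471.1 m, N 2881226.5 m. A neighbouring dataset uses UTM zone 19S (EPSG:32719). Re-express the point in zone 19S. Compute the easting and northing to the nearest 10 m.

E 284100 m, N 2874600 m

UTM 18S → geographic: φ = -64.18700004°, λ = -73.44649986°.
UTM 19S (λ₀ = -69°) forward: E = 284101.398 m, N = 2874600.797 m.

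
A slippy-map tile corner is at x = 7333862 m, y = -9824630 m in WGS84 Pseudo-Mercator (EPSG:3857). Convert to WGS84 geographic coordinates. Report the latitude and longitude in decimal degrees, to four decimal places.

R = 6378137 m. λ = x/R = 65.88120326°.
φ = 2·arctan(exp(y/R)) − 90° = 2·arctan(0.21430) − 90° = -65.80849988°.

lat -65.8085°, lon 65.8812°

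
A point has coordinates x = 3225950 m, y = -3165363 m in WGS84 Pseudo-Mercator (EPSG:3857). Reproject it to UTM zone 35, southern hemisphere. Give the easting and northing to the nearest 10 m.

E 695800 m, N 6974930 m

Web Mercator inverse (R = 6378137 m) → φ = -27.33479827°, λ = 28.97920191°.
UTM 35S forward: E = 695804.688 m, N = 6974928.552 m.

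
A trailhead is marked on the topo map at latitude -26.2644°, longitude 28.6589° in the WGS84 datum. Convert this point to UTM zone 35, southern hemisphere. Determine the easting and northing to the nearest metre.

E 665660 m, N 7093974 m

Zone 35 central meridian λ₀ = 6×35 − 183 = 27°; Δλ = +1.6589°.
Transverse Mercator on WGS84 with k₀ = 0.9996 gives E = 665659.622 m, N = 7093973.566 m.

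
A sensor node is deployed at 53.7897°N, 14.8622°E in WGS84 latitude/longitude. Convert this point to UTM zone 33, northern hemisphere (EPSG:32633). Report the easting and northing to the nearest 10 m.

E 490920 m, N 5960130 m

Zone 33 central meridian λ₀ = 6×33 − 183 = 15°; Δλ = -0.1378°.
Transverse Mercator on WGS84 with k₀ = 0.9996 gives E = 490921.811 m, N = 5960132.803 m.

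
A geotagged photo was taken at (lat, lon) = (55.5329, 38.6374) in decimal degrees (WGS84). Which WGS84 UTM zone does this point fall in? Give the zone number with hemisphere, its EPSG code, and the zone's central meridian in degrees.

Zone 37N (EPSG:32637), central meridian 39°

UTM zone = ⌊(λ + 180)/6⌋ + 1; 38.6374° ∈ [36°, 42°) → zone 37.
Hemisphere: N (φ ≥ 0).
Central meridian λ₀ = 6×37 − 183 = 39°.
EPSG code: 32637.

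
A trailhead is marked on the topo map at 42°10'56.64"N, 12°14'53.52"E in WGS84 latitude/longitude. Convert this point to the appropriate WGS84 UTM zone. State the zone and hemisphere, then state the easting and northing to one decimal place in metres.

Zone 33N: E 272745.7 m, N 4673694.2 m

Longitude 12.2482° lies in the 6° band [12°, 18°), giving zone 33; latitude is north of the equator, so 33N.
Zone 33 central meridian λ₀ = 6×33 − 183 = 15°; Δλ = -2.7518°.
Transverse Mercator on WGS84 with k₀ = 0.9996 gives E = 272745.729 m, N = 4673694.225 m.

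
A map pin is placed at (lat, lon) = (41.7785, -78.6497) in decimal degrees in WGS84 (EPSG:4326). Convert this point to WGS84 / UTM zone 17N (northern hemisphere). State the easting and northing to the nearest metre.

Zone 17 central meridian λ₀ = 6×17 − 183 = -81°; Δλ = +2.3503°.
Transverse Mercator on WGS84 with k₀ = 0.9996 gives E = 695326.067 m, N = 4627853.737 m.

E 695326 m, N 4627854 m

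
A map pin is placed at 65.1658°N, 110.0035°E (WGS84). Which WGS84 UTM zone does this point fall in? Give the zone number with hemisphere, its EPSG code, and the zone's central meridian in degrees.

UTM zone = ⌊(λ + 180)/6⌋ + 1; 110.0035° ∈ [108°, 114°) → zone 49.
Hemisphere: N (φ ≥ 0).
Central meridian λ₀ = 6×49 − 183 = 111°.
EPSG code: 32649.

Zone 49N (EPSG:32649), central meridian 111°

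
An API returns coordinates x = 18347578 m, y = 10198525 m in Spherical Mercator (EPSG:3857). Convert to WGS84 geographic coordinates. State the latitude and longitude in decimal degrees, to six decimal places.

lat 67.148601°, lon 164.819097°

R = 6378137 m. λ = x/R = 164.81909744°.
φ = 2·arctan(exp(y/R)) − 90° = 2·arctan(4.94799) − 90° = 67.14860052°.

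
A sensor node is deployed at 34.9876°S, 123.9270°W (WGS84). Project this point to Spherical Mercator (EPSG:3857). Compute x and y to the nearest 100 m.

x -13795500 m, y -4162200 m

Web Mercator is spherical with R = a = 6378137 m.
x = R·λ = 6378137 × -2.162934182 = -13795490.536 m.
y = R·ln tan(π/4 + φ/2) = 6378137 × -0.652572399 = -4162196.161 m.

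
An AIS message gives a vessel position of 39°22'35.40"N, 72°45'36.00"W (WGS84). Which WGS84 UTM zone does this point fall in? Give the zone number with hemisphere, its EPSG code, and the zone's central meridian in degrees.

Zone 18N (EPSG:32618), central meridian -75°

UTM zone = ⌊(λ + 180)/6⌋ + 1; -72.7600° ∈ [-78°, -72°) → zone 18.
Hemisphere: N (φ ≥ 0).
Central meridian λ₀ = 6×18 − 183 = -75°.
EPSG code: 32618.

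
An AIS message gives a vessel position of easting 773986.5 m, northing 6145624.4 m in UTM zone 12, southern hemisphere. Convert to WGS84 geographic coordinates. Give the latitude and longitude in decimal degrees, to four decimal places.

lat -34.7948°, lon -108.0054°

Zone 12S: λ₀ = -111°, k₀ = 0.9996, false easting 500000 m, false northing 10000000 m.
Meridian distance M = (N − FN)/k₀ = -3855918.0 m.
Inverse transverse Mercator on WGS84 gives φ = -34.79480042°, λ = -108.00539978°.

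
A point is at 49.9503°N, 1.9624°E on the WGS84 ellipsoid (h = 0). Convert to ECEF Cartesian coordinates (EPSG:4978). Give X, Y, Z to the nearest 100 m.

WGS84: a = 6378137 m, e² = 0.006694380; N(φ) = a/√(1−e²sin²φ) = 6390683.696 m.
X = (N+h)·cosφ·cosλ = 4109685.604 m; Y = (N+h)·cosφ·sinλ = 140813.201 m; Z = (N(1−e²)+h)·sinφ = 4859233.833 m.

X 4109700 m, Y 140800 m, Z 4859200 m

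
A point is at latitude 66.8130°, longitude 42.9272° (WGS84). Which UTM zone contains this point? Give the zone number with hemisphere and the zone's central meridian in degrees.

UTM zone = ⌊(λ + 180)/6⌋ + 1; 42.9272° ∈ [42°, 48°) → zone 38.
Hemisphere: N (φ ≥ 0).
Central meridian λ₀ = 6×38 − 183 = 45°.

Zone 38N, central meridian 45°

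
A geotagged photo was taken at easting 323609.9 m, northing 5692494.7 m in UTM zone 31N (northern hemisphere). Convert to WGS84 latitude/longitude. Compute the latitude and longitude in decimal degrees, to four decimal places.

lat 51.3563°, lon 0.4666°

Zone 31N: λ₀ = 3°, k₀ = 0.9996, false easting 500000 m.
Meridian distance M = (N − FN)/k₀ = 5694772.6 m.
Inverse transverse Mercator on WGS84 gives φ = 51.35630006°, λ = 0.46659982°.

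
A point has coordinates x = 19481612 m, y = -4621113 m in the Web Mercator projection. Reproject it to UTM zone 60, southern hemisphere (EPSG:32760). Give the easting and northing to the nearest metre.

Web Mercator inverse (R = 6378137 m) → φ = -38.29450191°, λ = 175.00629819°.
UTM 60S forward: E = 325652.388 m, N = 5759628.350 m.

E 325652 m, N 5759628 m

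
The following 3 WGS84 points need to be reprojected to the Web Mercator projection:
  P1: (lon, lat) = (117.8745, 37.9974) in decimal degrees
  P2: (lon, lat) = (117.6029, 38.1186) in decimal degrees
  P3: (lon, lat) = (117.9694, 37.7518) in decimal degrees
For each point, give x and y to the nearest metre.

P1: x 13121729 m, y 4579059 m; P2: x 13091495 m, y 4596194 m; P3: x 13132294 m, y 4544423 m

Web Mercator: x = R·λ, y = R·ln tan(π/4+φ/2), R = 6378137 m.
P1 (37.9974°, 117.8745°) → (13121729.318, 4579058.527) m.
P2 (38.1186°, 117.6029°) → (13091494.944, 4596193.590) m.
P3 (37.7518°, 117.9694°) → (13132293.537, 4544422.568) m.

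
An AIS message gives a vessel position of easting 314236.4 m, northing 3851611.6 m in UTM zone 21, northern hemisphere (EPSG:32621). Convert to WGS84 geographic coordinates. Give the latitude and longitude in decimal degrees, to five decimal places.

lat 34.78980°, lon -59.03040°

Zone 21N: λ₀ = -57°, k₀ = 0.9996, false easting 500000 m.
Meridian distance M = (N − FN)/k₀ = 3853152.9 m.
Inverse transverse Mercator on WGS84 gives φ = 34.78980038°, λ = -59.03040008°.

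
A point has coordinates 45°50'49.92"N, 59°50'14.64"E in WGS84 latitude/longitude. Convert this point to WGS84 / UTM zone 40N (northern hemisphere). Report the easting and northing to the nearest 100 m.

E 720300 m, N 5081000 m

Zone 40 central meridian λ₀ = 6×40 − 183 = 57°; Δλ = +2.8374°.
Transverse Mercator on WGS84 with k₀ = 0.9996 gives E = 720307.884 m, N = 5080986.086 m.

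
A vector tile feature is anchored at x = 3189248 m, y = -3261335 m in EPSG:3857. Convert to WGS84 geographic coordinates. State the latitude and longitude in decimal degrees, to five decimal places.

lat -28.09800°, lon 28.64950°

R = 6378137 m. λ = x/R = 28.64950223°.
φ = 2·arctan(exp(y/R)) − 90° = 2·arctan(0.59970) − 90° = -28.09800020°.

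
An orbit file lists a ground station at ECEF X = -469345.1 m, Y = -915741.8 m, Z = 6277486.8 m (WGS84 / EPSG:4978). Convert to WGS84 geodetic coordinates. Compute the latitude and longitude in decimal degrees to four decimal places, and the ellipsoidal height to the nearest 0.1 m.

lat 80.7520°, lon -117.1365°, h 3957.1 m

λ = atan2(Y, X) = -117.13649870°; p = √(X²+Y²) = 1029013.1 m.
Bowring's method on WGS84 (a = 6378137 m, b = 6356752.314 m) gives φ = 80.75200002°, h = 3957.104 m.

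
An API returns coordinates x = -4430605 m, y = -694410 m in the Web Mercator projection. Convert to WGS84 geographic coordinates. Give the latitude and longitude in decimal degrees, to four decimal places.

lat -6.2257°, lon -39.8008°

R = 6378137 m. λ = x/R = -39.80080189°.
φ = 2·arctan(exp(y/R)) − 90° = 2·arctan(0.89684) − 90° = -6.22570395°.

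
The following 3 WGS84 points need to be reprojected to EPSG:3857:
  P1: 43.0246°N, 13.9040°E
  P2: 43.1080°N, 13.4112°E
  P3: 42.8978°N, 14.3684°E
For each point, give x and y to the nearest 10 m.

Web Mercator: x = R·λ, y = R·ln tan(π/4+φ/2), R = 6378137 m.
P1 (43.0246°, 13.9040°) → (1547786.200, 5315716.968) m.
P2 (43.1080°, 13.4112°) → (1492927.955, 5328425.022) m.
P3 (42.8978°, 14.3684°) → (1599482.972, 5296428.880) m.

P1: x 1547790 m, y 5315720 m; P2: x 1492930 m, y 5328430 m; P3: x 1599480 m, y 5296430 m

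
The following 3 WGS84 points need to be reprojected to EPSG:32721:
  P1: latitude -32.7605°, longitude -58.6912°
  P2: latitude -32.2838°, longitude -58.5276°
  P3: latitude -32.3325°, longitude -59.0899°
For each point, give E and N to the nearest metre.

UTM zone 21S: λ₀ = -57°, k₀ = 0.9996.
P1 (-32.7605°, -58.6912°) → (341580.081, 6373998.135) m.
P2 (-32.2838°, -58.5276°) → (356148.851, 6427082.119) m.
P3 (-32.3325°, -59.0899°) → (303294.666, 6420789.004) m.

P1: E 341580 m, N 6373998 m; P2: E 356149 m, N 6427082 m; P3: E 303295 m, N 6420789 m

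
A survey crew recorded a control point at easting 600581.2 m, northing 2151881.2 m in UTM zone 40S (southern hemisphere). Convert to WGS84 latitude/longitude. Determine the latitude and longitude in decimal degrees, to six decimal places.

Zone 40S: λ₀ = 57°, k₀ = 0.9996, false easting 500000 m, false northing 10000000 m.
Meridian distance M = (N − FN)/k₀ = -7851259.3 m.
Inverse transverse Mercator on WGS84 gives φ = -70.71720016°, λ = 59.72980059°.

lat -70.717200°, lon 59.729801°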